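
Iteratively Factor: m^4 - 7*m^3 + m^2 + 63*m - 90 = (m - 2)*(m^3 - 5*m^2 - 9*m + 45) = (m - 3)*(m - 2)*(m^2 - 2*m - 15) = (m - 3)*(m - 2)*(m + 3)*(m - 5)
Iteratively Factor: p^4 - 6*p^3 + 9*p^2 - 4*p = (p - 1)*(p^3 - 5*p^2 + 4*p) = p*(p - 1)*(p^2 - 5*p + 4) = p*(p - 1)^2*(p - 4)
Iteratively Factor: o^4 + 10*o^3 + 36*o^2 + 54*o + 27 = (o + 1)*(o^3 + 9*o^2 + 27*o + 27) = (o + 1)*(o + 3)*(o^2 + 6*o + 9) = (o + 1)*(o + 3)^2*(o + 3)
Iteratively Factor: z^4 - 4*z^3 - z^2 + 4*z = (z - 1)*(z^3 - 3*z^2 - 4*z) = (z - 4)*(z - 1)*(z^2 + z) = (z - 4)*(z - 1)*(z + 1)*(z)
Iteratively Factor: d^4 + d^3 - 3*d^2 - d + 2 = (d - 1)*(d^3 + 2*d^2 - d - 2) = (d - 1)^2*(d^2 + 3*d + 2) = (d - 1)^2*(d + 1)*(d + 2)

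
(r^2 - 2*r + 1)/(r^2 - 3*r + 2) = (r - 1)/(r - 2)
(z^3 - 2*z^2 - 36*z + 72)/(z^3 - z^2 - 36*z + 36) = (z - 2)/(z - 1)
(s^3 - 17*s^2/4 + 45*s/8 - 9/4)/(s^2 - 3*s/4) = s - 7/2 + 3/s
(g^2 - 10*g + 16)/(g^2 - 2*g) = (g - 8)/g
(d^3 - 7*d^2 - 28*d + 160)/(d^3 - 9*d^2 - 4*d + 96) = (d + 5)/(d + 3)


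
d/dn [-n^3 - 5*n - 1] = -3*n^2 - 5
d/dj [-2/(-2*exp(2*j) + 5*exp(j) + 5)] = (10 - 8*exp(j))*exp(j)/(-2*exp(2*j) + 5*exp(j) + 5)^2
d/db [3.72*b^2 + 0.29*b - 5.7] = 7.44*b + 0.29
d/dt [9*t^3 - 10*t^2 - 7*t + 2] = 27*t^2 - 20*t - 7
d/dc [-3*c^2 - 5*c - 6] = -6*c - 5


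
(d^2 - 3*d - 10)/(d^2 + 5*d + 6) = (d - 5)/(d + 3)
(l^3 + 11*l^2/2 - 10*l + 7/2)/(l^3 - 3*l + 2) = (l^2 + 13*l/2 - 7/2)/(l^2 + l - 2)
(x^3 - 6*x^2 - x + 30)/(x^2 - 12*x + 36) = (x^3 - 6*x^2 - x + 30)/(x^2 - 12*x + 36)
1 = 1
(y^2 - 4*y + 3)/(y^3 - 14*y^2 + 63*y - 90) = (y - 1)/(y^2 - 11*y + 30)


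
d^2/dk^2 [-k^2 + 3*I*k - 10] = -2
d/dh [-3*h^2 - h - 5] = -6*h - 1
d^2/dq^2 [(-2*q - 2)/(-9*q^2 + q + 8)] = 4*((-27*q - 8)*(-9*q^2 + q + 8) - (q + 1)*(18*q - 1)^2)/(-9*q^2 + q + 8)^3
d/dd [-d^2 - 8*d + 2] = -2*d - 8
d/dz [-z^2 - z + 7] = -2*z - 1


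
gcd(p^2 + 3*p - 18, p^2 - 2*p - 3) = p - 3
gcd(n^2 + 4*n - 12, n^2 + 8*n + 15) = 1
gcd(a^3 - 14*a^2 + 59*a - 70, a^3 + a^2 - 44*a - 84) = a - 7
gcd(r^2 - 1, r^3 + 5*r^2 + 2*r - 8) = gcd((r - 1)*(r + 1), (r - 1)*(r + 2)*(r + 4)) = r - 1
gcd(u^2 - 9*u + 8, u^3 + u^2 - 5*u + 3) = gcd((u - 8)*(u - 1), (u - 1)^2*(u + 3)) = u - 1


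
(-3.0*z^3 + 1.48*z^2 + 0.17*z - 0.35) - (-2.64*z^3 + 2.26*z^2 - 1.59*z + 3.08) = -0.36*z^3 - 0.78*z^2 + 1.76*z - 3.43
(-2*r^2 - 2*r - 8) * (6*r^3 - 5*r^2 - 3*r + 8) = -12*r^5 - 2*r^4 - 32*r^3 + 30*r^2 + 8*r - 64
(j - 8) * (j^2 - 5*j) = j^3 - 13*j^2 + 40*j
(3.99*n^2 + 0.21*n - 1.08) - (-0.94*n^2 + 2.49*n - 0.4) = 4.93*n^2 - 2.28*n - 0.68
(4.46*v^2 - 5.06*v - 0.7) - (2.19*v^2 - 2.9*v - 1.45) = 2.27*v^2 - 2.16*v + 0.75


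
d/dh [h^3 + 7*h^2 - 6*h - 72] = 3*h^2 + 14*h - 6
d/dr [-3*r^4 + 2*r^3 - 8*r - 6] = -12*r^3 + 6*r^2 - 8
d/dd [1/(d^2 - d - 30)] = (1 - 2*d)/(-d^2 + d + 30)^2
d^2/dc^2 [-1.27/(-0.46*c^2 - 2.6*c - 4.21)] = (-0.537464*c^2 - 3.03784*c + 1.27*(0.92*c + 2.6)*(1.84*c + 5.2) - 4.918964)/(0.46*c^2 + 2.6*c + 4.21)^3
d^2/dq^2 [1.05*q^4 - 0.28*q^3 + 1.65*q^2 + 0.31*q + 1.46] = 12.6*q^2 - 1.68*q + 3.3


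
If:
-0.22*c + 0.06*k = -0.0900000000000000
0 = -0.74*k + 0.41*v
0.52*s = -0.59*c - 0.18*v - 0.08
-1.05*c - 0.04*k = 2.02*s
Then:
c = 0.27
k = -0.52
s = -0.13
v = -0.95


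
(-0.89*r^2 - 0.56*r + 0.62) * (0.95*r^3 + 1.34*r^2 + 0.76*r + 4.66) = -0.8455*r^5 - 1.7246*r^4 - 0.8378*r^3 - 3.7422*r^2 - 2.1384*r + 2.8892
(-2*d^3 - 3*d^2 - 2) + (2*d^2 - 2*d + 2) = -2*d^3 - d^2 - 2*d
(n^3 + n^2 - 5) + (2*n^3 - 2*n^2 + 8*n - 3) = 3*n^3 - n^2 + 8*n - 8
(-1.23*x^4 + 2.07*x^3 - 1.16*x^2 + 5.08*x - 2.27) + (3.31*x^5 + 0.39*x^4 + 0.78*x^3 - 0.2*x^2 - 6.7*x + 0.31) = 3.31*x^5 - 0.84*x^4 + 2.85*x^3 - 1.36*x^2 - 1.62*x - 1.96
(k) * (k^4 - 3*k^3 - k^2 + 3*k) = k^5 - 3*k^4 - k^3 + 3*k^2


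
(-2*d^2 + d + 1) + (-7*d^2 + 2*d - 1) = -9*d^2 + 3*d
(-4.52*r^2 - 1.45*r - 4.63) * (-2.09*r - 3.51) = 9.4468*r^3 + 18.8957*r^2 + 14.7662*r + 16.2513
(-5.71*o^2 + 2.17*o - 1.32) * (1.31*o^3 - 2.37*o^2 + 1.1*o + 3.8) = -7.4801*o^5 + 16.3754*o^4 - 13.1531*o^3 - 16.1826*o^2 + 6.794*o - 5.016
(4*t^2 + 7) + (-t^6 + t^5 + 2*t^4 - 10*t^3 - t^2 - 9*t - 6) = -t^6 + t^5 + 2*t^4 - 10*t^3 + 3*t^2 - 9*t + 1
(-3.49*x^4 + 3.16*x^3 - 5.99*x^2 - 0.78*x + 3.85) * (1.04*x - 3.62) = -3.6296*x^5 + 15.9202*x^4 - 17.6688*x^3 + 20.8726*x^2 + 6.8276*x - 13.937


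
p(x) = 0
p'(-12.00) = 0.00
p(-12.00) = 0.00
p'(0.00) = 0.00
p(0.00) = 0.00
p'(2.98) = 0.00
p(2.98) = 0.00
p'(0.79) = 0.00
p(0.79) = 0.00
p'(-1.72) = 0.00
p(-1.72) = 0.00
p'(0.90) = 0.00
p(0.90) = 0.00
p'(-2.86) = 0.00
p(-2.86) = 0.00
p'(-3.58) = 0.00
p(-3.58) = 0.00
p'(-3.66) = 0.00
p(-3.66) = 0.00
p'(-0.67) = 0.00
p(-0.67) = 0.00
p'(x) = 0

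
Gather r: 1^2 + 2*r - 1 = 2*r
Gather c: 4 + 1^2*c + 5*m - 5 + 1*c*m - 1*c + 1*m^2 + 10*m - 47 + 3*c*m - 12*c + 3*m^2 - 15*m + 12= c*(4*m - 12) + 4*m^2 - 36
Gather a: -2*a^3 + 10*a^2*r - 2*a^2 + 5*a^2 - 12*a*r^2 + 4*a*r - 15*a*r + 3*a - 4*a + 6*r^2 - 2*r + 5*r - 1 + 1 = -2*a^3 + a^2*(10*r + 3) + a*(-12*r^2 - 11*r - 1) + 6*r^2 + 3*r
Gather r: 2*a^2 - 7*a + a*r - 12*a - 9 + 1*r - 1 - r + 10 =2*a^2 + a*r - 19*a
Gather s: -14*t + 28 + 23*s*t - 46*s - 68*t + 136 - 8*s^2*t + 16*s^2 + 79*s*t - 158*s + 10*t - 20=s^2*(16 - 8*t) + s*(102*t - 204) - 72*t + 144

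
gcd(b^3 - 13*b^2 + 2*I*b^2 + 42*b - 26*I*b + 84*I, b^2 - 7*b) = b - 7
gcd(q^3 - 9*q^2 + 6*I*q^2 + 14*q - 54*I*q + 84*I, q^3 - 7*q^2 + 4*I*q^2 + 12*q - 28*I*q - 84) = q^2 + q*(-7 + 6*I) - 42*I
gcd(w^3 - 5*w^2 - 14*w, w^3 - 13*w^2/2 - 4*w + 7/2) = w - 7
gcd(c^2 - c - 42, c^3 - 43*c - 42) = c^2 - c - 42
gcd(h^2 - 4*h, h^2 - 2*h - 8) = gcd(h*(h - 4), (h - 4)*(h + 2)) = h - 4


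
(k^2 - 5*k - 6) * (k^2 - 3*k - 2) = k^4 - 8*k^3 + 7*k^2 + 28*k + 12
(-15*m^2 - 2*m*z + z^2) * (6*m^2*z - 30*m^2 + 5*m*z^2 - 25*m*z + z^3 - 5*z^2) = -90*m^4*z + 450*m^4 - 87*m^3*z^2 + 435*m^3*z - 19*m^2*z^3 + 95*m^2*z^2 + 3*m*z^4 - 15*m*z^3 + z^5 - 5*z^4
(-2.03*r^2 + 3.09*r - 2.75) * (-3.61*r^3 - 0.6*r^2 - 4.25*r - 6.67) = 7.3283*r^5 - 9.9369*r^4 + 16.701*r^3 + 2.0576*r^2 - 8.9228*r + 18.3425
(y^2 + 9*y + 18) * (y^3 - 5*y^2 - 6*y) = y^5 + 4*y^4 - 33*y^3 - 144*y^2 - 108*y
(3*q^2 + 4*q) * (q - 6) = 3*q^3 - 14*q^2 - 24*q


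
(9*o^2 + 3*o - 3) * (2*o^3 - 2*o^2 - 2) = 18*o^5 - 12*o^4 - 12*o^3 - 12*o^2 - 6*o + 6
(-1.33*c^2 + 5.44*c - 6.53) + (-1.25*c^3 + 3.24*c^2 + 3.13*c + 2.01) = -1.25*c^3 + 1.91*c^2 + 8.57*c - 4.52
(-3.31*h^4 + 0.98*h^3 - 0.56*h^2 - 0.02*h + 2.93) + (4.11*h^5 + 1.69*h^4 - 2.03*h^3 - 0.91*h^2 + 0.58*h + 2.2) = 4.11*h^5 - 1.62*h^4 - 1.05*h^3 - 1.47*h^2 + 0.56*h + 5.13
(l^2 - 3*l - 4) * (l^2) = l^4 - 3*l^3 - 4*l^2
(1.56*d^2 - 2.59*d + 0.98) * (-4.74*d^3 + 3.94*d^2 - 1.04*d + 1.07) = -7.3944*d^5 + 18.423*d^4 - 16.4722*d^3 + 8.224*d^2 - 3.7905*d + 1.0486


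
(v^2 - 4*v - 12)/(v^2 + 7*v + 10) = (v - 6)/(v + 5)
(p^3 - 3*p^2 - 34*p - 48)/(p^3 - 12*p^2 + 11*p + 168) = (p + 2)/(p - 7)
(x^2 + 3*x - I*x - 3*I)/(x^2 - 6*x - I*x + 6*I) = (x + 3)/(x - 6)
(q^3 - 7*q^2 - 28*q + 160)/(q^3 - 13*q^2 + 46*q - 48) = (q^2 + q - 20)/(q^2 - 5*q + 6)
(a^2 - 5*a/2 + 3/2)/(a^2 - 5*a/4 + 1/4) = 2*(2*a - 3)/(4*a - 1)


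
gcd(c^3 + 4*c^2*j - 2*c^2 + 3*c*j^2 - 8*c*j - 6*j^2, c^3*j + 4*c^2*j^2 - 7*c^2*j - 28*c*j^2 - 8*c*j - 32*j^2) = 1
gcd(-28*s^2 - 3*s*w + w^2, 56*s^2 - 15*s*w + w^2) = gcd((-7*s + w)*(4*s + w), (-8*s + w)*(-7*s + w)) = 7*s - w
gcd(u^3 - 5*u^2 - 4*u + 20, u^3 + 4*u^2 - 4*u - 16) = u^2 - 4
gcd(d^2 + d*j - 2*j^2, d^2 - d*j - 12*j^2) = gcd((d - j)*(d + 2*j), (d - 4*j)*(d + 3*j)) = 1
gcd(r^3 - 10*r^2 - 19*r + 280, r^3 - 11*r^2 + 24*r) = r - 8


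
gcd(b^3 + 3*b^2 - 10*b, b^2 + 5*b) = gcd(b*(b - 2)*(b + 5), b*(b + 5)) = b^2 + 5*b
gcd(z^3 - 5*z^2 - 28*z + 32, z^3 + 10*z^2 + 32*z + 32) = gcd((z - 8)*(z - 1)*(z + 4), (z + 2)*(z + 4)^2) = z + 4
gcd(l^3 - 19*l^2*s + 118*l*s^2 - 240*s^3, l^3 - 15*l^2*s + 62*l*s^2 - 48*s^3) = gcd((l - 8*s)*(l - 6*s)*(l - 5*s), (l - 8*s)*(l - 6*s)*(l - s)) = l^2 - 14*l*s + 48*s^2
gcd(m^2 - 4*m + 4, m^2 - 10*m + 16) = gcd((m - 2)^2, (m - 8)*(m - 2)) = m - 2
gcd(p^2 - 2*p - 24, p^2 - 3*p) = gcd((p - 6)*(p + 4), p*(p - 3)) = 1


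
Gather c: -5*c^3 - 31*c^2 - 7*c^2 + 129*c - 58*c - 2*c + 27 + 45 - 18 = -5*c^3 - 38*c^2 + 69*c + 54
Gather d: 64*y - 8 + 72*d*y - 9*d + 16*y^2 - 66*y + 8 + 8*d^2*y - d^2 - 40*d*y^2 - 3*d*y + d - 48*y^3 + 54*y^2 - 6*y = d^2*(8*y - 1) + d*(-40*y^2 + 69*y - 8) - 48*y^3 + 70*y^2 - 8*y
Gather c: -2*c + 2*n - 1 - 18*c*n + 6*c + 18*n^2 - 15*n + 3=c*(4 - 18*n) + 18*n^2 - 13*n + 2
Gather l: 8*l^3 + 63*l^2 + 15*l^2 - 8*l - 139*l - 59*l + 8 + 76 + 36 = 8*l^3 + 78*l^2 - 206*l + 120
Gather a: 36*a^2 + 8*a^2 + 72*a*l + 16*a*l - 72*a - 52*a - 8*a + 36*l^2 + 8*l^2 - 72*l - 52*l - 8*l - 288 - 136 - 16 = 44*a^2 + a*(88*l - 132) + 44*l^2 - 132*l - 440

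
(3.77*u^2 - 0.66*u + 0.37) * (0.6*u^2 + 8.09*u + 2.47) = 2.262*u^4 + 30.1033*u^3 + 4.1945*u^2 + 1.3631*u + 0.9139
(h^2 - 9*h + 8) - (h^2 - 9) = 17 - 9*h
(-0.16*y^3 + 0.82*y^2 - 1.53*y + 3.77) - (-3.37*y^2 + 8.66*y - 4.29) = -0.16*y^3 + 4.19*y^2 - 10.19*y + 8.06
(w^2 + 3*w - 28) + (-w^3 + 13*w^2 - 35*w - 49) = -w^3 + 14*w^2 - 32*w - 77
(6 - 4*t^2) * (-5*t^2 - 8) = 20*t^4 + 2*t^2 - 48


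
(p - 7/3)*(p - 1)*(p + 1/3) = p^3 - 3*p^2 + 11*p/9 + 7/9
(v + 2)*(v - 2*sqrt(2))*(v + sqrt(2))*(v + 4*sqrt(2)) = v^4 + 2*v^3 + 3*sqrt(2)*v^3 - 12*v^2 + 6*sqrt(2)*v^2 - 24*v - 16*sqrt(2)*v - 32*sqrt(2)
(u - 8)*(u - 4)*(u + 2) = u^3 - 10*u^2 + 8*u + 64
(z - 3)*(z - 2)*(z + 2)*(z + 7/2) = z^4 + z^3/2 - 29*z^2/2 - 2*z + 42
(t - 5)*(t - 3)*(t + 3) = t^3 - 5*t^2 - 9*t + 45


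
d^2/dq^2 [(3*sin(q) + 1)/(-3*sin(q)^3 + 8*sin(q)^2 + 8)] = (-108*sin(q)^7 + 135*sin(q)^6 + 234*sin(q)^5 - 1516*sin(q)^4 + 936*sin(q)^3 + 1504*sin(q)^2 - 1200*sin(q) - 128)/(-3*sin(q)^3 + 8*sin(q)^2 + 8)^3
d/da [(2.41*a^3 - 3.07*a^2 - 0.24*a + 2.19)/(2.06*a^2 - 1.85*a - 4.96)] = (4.9646*a^4 - 8.917*a^3 - 29.6869*a^2 + 21.4316*a + 5.2419)/(4.2436*a^4 - 7.622*a^3 - 17.0127*a^2 + 18.352*a + 24.6016)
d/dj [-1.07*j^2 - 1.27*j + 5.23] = -2.14*j - 1.27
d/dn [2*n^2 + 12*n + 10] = 4*n + 12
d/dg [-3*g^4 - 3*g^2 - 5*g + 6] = -12*g^3 - 6*g - 5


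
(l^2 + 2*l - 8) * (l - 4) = l^3 - 2*l^2 - 16*l + 32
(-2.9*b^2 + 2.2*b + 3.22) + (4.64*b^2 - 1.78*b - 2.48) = 1.74*b^2 + 0.42*b + 0.74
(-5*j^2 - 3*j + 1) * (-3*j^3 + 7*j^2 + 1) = 15*j^5 - 26*j^4 - 24*j^3 + 2*j^2 - 3*j + 1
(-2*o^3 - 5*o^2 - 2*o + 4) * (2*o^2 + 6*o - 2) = -4*o^5 - 22*o^4 - 30*o^3 + 6*o^2 + 28*o - 8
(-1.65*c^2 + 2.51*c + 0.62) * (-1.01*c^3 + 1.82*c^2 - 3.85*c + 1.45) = 1.6665*c^5 - 5.5381*c^4 + 10.2945*c^3 - 10.9276*c^2 + 1.2525*c + 0.899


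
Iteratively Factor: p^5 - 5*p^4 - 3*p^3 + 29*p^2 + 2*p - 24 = (p - 1)*(p^4 - 4*p^3 - 7*p^2 + 22*p + 24) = (p - 3)*(p - 1)*(p^3 - p^2 - 10*p - 8) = (p - 3)*(p - 1)*(p + 1)*(p^2 - 2*p - 8) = (p - 4)*(p - 3)*(p - 1)*(p + 1)*(p + 2)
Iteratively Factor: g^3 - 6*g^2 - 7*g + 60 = (g - 5)*(g^2 - g - 12) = (g - 5)*(g + 3)*(g - 4)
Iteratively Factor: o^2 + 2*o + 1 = (o + 1)*(o + 1)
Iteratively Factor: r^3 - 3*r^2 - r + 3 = (r + 1)*(r^2 - 4*r + 3) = (r - 3)*(r + 1)*(r - 1)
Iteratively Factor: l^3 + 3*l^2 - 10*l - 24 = (l - 3)*(l^2 + 6*l + 8) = (l - 3)*(l + 2)*(l + 4)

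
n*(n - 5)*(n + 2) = n^3 - 3*n^2 - 10*n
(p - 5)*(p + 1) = p^2 - 4*p - 5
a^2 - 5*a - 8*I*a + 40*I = (a - 5)*(a - 8*I)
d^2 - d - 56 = (d - 8)*(d + 7)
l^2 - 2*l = l*(l - 2)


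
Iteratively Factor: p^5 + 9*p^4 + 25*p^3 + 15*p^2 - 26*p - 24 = (p - 1)*(p^4 + 10*p^3 + 35*p^2 + 50*p + 24) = (p - 1)*(p + 2)*(p^3 + 8*p^2 + 19*p + 12) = (p - 1)*(p + 2)*(p + 4)*(p^2 + 4*p + 3) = (p - 1)*(p + 2)*(p + 3)*(p + 4)*(p + 1)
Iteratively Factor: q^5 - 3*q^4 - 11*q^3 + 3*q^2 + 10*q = (q - 1)*(q^4 - 2*q^3 - 13*q^2 - 10*q) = q*(q - 1)*(q^3 - 2*q^2 - 13*q - 10) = q*(q - 5)*(q - 1)*(q^2 + 3*q + 2) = q*(q - 5)*(q - 1)*(q + 2)*(q + 1)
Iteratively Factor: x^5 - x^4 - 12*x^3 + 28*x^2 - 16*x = (x)*(x^4 - x^3 - 12*x^2 + 28*x - 16) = x*(x + 4)*(x^3 - 5*x^2 + 8*x - 4) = x*(x - 2)*(x + 4)*(x^2 - 3*x + 2) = x*(x - 2)*(x - 1)*(x + 4)*(x - 2)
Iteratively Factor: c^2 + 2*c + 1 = (c + 1)*(c + 1)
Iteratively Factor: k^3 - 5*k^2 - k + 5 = (k - 1)*(k^2 - 4*k - 5) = (k - 5)*(k - 1)*(k + 1)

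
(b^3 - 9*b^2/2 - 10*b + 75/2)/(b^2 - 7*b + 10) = (2*b^2 + b - 15)/(2*(b - 2))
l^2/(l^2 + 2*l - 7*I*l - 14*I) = l^2/(l^2 + l*(2 - 7*I) - 14*I)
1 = 1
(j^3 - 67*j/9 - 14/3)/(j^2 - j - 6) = (j^2 + 3*j + 14/9)/(j + 2)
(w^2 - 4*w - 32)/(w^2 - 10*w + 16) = (w + 4)/(w - 2)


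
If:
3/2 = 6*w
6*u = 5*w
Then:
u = 5/24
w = 1/4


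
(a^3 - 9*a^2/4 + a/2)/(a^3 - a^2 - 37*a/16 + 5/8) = 4*a/(4*a + 5)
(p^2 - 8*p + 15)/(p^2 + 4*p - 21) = (p - 5)/(p + 7)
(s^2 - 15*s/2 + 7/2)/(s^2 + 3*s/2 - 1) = (s - 7)/(s + 2)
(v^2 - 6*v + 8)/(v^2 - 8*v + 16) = (v - 2)/(v - 4)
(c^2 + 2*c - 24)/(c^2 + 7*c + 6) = (c - 4)/(c + 1)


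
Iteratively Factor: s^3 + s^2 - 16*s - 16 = (s + 4)*(s^2 - 3*s - 4) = (s - 4)*(s + 4)*(s + 1)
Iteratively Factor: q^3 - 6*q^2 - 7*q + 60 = (q - 5)*(q^2 - q - 12) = (q - 5)*(q + 3)*(q - 4)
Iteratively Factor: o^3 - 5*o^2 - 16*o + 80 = (o - 4)*(o^2 - o - 20) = (o - 4)*(o + 4)*(o - 5)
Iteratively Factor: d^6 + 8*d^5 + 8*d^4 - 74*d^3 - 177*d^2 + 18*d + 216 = (d + 3)*(d^5 + 5*d^4 - 7*d^3 - 53*d^2 - 18*d + 72) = (d - 3)*(d + 3)*(d^4 + 8*d^3 + 17*d^2 - 2*d - 24) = (d - 3)*(d + 3)^2*(d^3 + 5*d^2 + 2*d - 8) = (d - 3)*(d + 2)*(d + 3)^2*(d^2 + 3*d - 4) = (d - 3)*(d + 2)*(d + 3)^2*(d + 4)*(d - 1)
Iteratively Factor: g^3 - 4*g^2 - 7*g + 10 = (g + 2)*(g^2 - 6*g + 5) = (g - 1)*(g + 2)*(g - 5)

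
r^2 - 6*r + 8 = (r - 4)*(r - 2)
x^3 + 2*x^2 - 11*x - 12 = (x - 3)*(x + 1)*(x + 4)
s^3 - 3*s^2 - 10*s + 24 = (s - 4)*(s - 2)*(s + 3)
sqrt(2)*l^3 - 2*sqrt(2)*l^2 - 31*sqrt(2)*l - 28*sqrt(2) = (l - 7)*(l + 4)*(sqrt(2)*l + sqrt(2))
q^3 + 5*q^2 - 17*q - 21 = (q - 3)*(q + 1)*(q + 7)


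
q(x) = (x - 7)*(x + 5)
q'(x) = 2*x - 2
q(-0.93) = -32.28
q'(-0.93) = -3.86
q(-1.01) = -31.96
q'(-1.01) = -4.02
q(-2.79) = -21.64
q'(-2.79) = -7.58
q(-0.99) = -32.04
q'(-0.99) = -3.98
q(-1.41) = -30.19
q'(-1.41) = -4.82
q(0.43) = -35.68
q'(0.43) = -1.14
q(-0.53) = -33.66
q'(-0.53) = -3.06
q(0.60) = -35.84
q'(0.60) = -0.80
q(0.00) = -35.00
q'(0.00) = -2.00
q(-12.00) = 133.00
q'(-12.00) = -26.00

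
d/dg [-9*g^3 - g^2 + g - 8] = -27*g^2 - 2*g + 1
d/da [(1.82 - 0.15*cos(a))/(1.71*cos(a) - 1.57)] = 2.8767*sin(a)/(1.71*cos(a) - 1.57)^2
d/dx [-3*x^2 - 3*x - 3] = -6*x - 3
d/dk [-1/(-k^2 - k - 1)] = (-2*k - 1)/(k^2 + k + 1)^2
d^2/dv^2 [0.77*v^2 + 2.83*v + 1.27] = 1.54000000000000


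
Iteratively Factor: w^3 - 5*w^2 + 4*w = (w)*(w^2 - 5*w + 4) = w*(w - 1)*(w - 4)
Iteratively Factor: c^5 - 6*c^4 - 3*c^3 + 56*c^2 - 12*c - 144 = (c + 2)*(c^4 - 8*c^3 + 13*c^2 + 30*c - 72) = (c + 2)^2*(c^3 - 10*c^2 + 33*c - 36) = (c - 3)*(c + 2)^2*(c^2 - 7*c + 12) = (c - 3)^2*(c + 2)^2*(c - 4)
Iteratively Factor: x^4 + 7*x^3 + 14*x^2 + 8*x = (x + 1)*(x^3 + 6*x^2 + 8*x) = x*(x + 1)*(x^2 + 6*x + 8) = x*(x + 1)*(x + 2)*(x + 4)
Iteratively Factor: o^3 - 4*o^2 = (o)*(o^2 - 4*o) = o*(o - 4)*(o)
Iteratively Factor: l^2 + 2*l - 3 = (l - 1)*(l + 3)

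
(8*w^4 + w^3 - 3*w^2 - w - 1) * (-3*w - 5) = -24*w^5 - 43*w^4 + 4*w^3 + 18*w^2 + 8*w + 5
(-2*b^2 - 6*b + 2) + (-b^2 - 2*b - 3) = -3*b^2 - 8*b - 1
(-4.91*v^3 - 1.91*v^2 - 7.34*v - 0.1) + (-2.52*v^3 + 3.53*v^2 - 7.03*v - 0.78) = -7.43*v^3 + 1.62*v^2 - 14.37*v - 0.88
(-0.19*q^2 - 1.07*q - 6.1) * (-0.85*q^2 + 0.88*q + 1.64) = 0.1615*q^4 + 0.7423*q^3 + 3.9318*q^2 - 7.1228*q - 10.004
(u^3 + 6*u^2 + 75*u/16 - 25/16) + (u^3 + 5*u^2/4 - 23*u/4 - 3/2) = 2*u^3 + 29*u^2/4 - 17*u/16 - 49/16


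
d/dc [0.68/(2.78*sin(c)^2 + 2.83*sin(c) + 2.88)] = -(3.7808*sin(c) + 1.9244)*cos(c)/(2.78*sin(c)^2 + 2.83*sin(c) + 2.88)^2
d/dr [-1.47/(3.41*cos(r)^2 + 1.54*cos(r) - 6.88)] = -(10.0254*cos(r) + 2.2638)*sin(r)/(3.41*cos(r)^2 + 1.54*cos(r) - 6.88)^2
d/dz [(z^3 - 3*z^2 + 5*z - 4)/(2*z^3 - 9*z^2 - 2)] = (-3*z^4 - 20*z^3 + 63*z^2 - 60*z - 10)/(4*z^6 - 36*z^5 + 81*z^4 - 8*z^3 + 36*z^2 + 4)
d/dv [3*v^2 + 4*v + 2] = 6*v + 4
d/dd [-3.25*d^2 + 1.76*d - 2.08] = 1.76 - 6.5*d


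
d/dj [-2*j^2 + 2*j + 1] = 2 - 4*j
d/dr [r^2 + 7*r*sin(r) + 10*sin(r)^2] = 7*r*cos(r) + 2*r + 7*sin(r) + 10*sin(2*r)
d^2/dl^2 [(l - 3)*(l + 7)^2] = 6*l + 22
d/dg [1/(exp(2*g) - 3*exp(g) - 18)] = (3 - 2*exp(g))*exp(g)/(-exp(2*g) + 3*exp(g) + 18)^2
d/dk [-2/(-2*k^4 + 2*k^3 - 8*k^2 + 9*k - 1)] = 2*(-8*k^3 + 6*k^2 - 16*k + 9)/(2*k^4 - 2*k^3 + 8*k^2 - 9*k + 1)^2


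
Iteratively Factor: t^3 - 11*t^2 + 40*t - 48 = (t - 4)*(t^2 - 7*t + 12) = (t - 4)^2*(t - 3)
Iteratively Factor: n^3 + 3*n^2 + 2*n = (n)*(n^2 + 3*n + 2) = n*(n + 2)*(n + 1)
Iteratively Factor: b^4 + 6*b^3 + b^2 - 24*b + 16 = (b - 1)*(b^3 + 7*b^2 + 8*b - 16) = (b - 1)*(b + 4)*(b^2 + 3*b - 4) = (b - 1)^2*(b + 4)*(b + 4)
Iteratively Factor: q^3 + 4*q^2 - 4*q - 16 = (q - 2)*(q^2 + 6*q + 8) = (q - 2)*(q + 2)*(q + 4)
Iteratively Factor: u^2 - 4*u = (u)*(u - 4)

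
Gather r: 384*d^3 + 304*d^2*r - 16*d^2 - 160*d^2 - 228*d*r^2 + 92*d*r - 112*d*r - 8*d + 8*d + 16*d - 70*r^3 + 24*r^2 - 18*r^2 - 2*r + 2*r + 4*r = 384*d^3 - 176*d^2 + 16*d - 70*r^3 + r^2*(6 - 228*d) + r*(304*d^2 - 20*d + 4)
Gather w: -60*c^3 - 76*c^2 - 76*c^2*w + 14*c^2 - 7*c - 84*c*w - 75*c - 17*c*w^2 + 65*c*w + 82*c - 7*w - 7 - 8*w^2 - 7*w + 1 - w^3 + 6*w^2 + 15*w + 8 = -60*c^3 - 62*c^2 - w^3 + w^2*(-17*c - 2) + w*(-76*c^2 - 19*c + 1) + 2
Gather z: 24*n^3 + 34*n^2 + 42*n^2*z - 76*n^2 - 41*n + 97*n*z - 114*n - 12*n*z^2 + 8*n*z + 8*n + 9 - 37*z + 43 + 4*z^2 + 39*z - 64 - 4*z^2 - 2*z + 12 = 24*n^3 - 42*n^2 - 12*n*z^2 - 147*n + z*(42*n^2 + 105*n)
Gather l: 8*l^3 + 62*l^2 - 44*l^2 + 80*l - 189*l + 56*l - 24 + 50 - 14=8*l^3 + 18*l^2 - 53*l + 12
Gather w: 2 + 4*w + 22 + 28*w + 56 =32*w + 80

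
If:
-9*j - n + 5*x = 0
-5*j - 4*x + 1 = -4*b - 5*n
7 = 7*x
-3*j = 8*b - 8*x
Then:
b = 167/206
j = 52/103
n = 47/103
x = 1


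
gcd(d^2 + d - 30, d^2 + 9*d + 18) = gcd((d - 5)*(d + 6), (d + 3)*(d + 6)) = d + 6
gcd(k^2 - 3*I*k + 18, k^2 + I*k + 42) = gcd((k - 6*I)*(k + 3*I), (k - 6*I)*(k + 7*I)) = k - 6*I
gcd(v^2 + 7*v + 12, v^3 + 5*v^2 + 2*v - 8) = v + 4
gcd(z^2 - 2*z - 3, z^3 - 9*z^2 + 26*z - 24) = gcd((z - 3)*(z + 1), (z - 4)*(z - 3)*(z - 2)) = z - 3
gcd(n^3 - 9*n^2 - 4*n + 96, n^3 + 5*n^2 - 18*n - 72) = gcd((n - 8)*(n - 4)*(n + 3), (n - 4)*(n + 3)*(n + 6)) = n^2 - n - 12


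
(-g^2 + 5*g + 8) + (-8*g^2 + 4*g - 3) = -9*g^2 + 9*g + 5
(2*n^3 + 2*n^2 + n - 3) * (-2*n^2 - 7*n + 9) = -4*n^5 - 18*n^4 + 2*n^3 + 17*n^2 + 30*n - 27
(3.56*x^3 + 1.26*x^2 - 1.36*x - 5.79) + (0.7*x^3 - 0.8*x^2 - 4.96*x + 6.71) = 4.26*x^3 + 0.46*x^2 - 6.32*x + 0.92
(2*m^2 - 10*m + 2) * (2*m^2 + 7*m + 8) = 4*m^4 - 6*m^3 - 50*m^2 - 66*m + 16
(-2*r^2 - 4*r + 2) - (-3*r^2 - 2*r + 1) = r^2 - 2*r + 1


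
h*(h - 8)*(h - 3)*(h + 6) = h^4 - 5*h^3 - 42*h^2 + 144*h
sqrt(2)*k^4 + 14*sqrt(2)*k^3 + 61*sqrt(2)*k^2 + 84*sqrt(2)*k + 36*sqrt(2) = (k + 1)*(k + 6)^2*(sqrt(2)*k + sqrt(2))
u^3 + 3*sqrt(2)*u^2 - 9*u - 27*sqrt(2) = (u - 3)*(u + 3)*(u + 3*sqrt(2))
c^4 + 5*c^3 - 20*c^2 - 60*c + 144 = (c - 3)*(c - 2)*(c + 4)*(c + 6)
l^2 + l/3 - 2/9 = (l - 1/3)*(l + 2/3)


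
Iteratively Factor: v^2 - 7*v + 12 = (v - 4)*(v - 3)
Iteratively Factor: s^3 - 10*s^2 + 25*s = (s - 5)*(s^2 - 5*s) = (s - 5)^2*(s)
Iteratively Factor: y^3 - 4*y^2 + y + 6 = (y - 3)*(y^2 - y - 2) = (y - 3)*(y + 1)*(y - 2)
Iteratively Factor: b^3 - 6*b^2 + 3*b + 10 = (b - 5)*(b^2 - b - 2) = (b - 5)*(b - 2)*(b + 1)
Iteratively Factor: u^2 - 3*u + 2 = (u - 1)*(u - 2)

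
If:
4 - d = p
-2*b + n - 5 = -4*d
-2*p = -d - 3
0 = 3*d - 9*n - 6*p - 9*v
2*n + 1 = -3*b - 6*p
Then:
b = -5/3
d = 5/3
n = -5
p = 7/3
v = 4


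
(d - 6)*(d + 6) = d^2 - 36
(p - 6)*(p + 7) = p^2 + p - 42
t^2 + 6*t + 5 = (t + 1)*(t + 5)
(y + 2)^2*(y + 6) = y^3 + 10*y^2 + 28*y + 24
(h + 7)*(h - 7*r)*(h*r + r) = h^3*r - 7*h^2*r^2 + 8*h^2*r - 56*h*r^2 + 7*h*r - 49*r^2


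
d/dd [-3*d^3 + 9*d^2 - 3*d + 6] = -9*d^2 + 18*d - 3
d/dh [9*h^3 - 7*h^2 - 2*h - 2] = 27*h^2 - 14*h - 2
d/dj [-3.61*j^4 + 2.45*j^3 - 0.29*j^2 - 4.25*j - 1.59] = -14.44*j^3 + 7.35*j^2 - 0.58*j - 4.25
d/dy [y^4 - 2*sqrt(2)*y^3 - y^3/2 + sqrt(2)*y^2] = y*(8*y^2 - 12*sqrt(2)*y - 3*y + 4*sqrt(2))/2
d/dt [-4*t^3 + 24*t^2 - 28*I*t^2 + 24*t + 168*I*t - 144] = -12*t^2 + t*(48 - 56*I) + 24 + 168*I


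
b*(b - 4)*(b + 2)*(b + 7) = b^4 + 5*b^3 - 22*b^2 - 56*b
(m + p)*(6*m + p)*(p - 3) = 6*m^2*p - 18*m^2 + 7*m*p^2 - 21*m*p + p^3 - 3*p^2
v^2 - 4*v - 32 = (v - 8)*(v + 4)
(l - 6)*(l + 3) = l^2 - 3*l - 18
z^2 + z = z*(z + 1)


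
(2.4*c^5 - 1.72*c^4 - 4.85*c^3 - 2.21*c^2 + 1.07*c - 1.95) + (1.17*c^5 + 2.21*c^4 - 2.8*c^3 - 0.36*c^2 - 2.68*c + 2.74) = 3.57*c^5 + 0.49*c^4 - 7.65*c^3 - 2.57*c^2 - 1.61*c + 0.79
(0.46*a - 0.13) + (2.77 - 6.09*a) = 2.64 - 5.63*a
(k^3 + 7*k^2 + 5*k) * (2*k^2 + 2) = 2*k^5 + 14*k^4 + 12*k^3 + 14*k^2 + 10*k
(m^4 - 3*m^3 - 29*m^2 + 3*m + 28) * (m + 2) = m^5 - m^4 - 35*m^3 - 55*m^2 + 34*m + 56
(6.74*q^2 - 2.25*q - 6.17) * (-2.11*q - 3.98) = -14.2214*q^3 - 22.0777*q^2 + 21.9737*q + 24.5566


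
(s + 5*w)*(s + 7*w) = s^2 + 12*s*w + 35*w^2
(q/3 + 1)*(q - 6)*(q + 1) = q^3/3 - 2*q^2/3 - 7*q - 6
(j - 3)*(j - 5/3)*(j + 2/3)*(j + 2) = j^4 - 2*j^3 - 55*j^2/9 + 64*j/9 + 20/3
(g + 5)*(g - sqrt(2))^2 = g^3 - 2*sqrt(2)*g^2 + 5*g^2 - 10*sqrt(2)*g + 2*g + 10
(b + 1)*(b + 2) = b^2 + 3*b + 2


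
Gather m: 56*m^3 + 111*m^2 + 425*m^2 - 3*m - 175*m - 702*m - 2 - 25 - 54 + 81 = 56*m^3 + 536*m^2 - 880*m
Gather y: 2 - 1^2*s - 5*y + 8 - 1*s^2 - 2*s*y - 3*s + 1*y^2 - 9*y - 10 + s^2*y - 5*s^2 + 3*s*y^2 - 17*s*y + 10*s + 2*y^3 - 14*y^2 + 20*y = -6*s^2 + 6*s + 2*y^3 + y^2*(3*s - 13) + y*(s^2 - 19*s + 6)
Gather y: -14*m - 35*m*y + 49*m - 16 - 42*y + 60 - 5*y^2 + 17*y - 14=35*m - 5*y^2 + y*(-35*m - 25) + 30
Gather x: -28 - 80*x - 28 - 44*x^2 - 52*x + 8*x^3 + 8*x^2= 8*x^3 - 36*x^2 - 132*x - 56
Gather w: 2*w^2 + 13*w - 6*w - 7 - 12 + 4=2*w^2 + 7*w - 15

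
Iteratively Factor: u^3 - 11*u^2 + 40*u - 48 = (u - 4)*(u^2 - 7*u + 12) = (u - 4)^2*(u - 3)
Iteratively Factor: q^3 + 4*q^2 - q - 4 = (q + 4)*(q^2 - 1) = (q + 1)*(q + 4)*(q - 1)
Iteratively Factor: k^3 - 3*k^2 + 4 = (k - 2)*(k^2 - k - 2) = (k - 2)*(k + 1)*(k - 2)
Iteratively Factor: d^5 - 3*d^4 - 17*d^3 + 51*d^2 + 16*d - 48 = (d - 3)*(d^4 - 17*d^2 + 16) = (d - 4)*(d - 3)*(d^3 + 4*d^2 - d - 4) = (d - 4)*(d - 3)*(d + 1)*(d^2 + 3*d - 4) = (d - 4)*(d - 3)*(d - 1)*(d + 1)*(d + 4)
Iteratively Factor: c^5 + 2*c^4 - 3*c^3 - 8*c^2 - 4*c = (c)*(c^4 + 2*c^3 - 3*c^2 - 8*c - 4) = c*(c + 1)*(c^3 + c^2 - 4*c - 4) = c*(c + 1)*(c + 2)*(c^2 - c - 2) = c*(c - 2)*(c + 1)*(c + 2)*(c + 1)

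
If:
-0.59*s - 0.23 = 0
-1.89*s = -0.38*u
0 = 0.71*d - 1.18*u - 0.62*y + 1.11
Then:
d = 0.873239436619718*y - 4.78576723498888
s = -0.39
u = -1.94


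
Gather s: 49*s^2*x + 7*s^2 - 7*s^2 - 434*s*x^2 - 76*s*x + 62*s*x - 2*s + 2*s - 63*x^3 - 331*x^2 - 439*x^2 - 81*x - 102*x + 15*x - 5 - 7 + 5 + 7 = 49*s^2*x + s*(-434*x^2 - 14*x) - 63*x^3 - 770*x^2 - 168*x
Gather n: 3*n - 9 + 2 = 3*n - 7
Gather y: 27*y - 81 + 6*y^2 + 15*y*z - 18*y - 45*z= 6*y^2 + y*(15*z + 9) - 45*z - 81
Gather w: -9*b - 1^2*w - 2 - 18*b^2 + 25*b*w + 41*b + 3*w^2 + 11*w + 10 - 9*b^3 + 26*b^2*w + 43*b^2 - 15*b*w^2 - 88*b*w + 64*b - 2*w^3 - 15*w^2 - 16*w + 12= -9*b^3 + 25*b^2 + 96*b - 2*w^3 + w^2*(-15*b - 12) + w*(26*b^2 - 63*b - 6) + 20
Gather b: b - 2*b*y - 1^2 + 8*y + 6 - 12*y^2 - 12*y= b*(1 - 2*y) - 12*y^2 - 4*y + 5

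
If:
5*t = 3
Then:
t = 3/5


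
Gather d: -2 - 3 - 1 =-6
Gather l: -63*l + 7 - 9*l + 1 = 8 - 72*l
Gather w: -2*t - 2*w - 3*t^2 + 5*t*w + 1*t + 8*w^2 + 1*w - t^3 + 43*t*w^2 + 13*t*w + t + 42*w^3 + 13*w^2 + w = -t^3 - 3*t^2 + 18*t*w + 42*w^3 + w^2*(43*t + 21)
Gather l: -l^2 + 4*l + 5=-l^2 + 4*l + 5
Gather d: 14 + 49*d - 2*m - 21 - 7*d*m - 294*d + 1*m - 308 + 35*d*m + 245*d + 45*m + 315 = 28*d*m + 44*m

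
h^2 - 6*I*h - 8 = (h - 4*I)*(h - 2*I)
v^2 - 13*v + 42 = (v - 7)*(v - 6)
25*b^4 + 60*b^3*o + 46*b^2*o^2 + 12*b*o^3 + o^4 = (b + o)^2*(5*b + o)^2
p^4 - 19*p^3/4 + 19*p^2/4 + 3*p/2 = p*(p - 3)*(p - 2)*(p + 1/4)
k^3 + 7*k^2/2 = k^2*(k + 7/2)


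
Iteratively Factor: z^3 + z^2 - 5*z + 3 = (z - 1)*(z^2 + 2*z - 3) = (z - 1)^2*(z + 3)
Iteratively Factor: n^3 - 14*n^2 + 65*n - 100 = (n - 5)*(n^2 - 9*n + 20) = (n - 5)^2*(n - 4)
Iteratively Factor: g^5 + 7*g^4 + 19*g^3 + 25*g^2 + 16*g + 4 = (g + 1)*(g^4 + 6*g^3 + 13*g^2 + 12*g + 4) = (g + 1)*(g + 2)*(g^3 + 4*g^2 + 5*g + 2) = (g + 1)^2*(g + 2)*(g^2 + 3*g + 2) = (g + 1)^3*(g + 2)*(g + 2)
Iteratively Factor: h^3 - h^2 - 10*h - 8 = (h - 4)*(h^2 + 3*h + 2) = (h - 4)*(h + 1)*(h + 2)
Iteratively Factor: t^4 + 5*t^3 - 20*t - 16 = (t - 2)*(t^3 + 7*t^2 + 14*t + 8) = (t - 2)*(t + 1)*(t^2 + 6*t + 8) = (t - 2)*(t + 1)*(t + 2)*(t + 4)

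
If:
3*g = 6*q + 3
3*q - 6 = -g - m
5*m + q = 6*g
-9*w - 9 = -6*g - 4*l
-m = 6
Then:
No Solution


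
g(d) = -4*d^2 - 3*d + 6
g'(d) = -8*d - 3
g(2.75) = -32.50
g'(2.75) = -25.00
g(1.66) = -10.00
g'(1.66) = -16.28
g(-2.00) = -4.00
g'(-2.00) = 13.00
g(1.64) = -9.68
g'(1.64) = -16.12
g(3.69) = -59.53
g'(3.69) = -32.52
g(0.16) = 5.42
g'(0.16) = -4.28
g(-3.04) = -21.85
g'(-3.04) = 21.32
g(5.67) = -139.61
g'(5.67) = -48.36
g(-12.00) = -534.00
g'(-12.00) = 93.00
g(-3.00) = -21.00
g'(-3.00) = 21.00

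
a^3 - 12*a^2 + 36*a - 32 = (a - 8)*(a - 2)^2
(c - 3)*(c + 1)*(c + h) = c^3 + c^2*h - 2*c^2 - 2*c*h - 3*c - 3*h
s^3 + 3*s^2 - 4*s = s*(s - 1)*(s + 4)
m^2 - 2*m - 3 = (m - 3)*(m + 1)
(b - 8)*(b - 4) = b^2 - 12*b + 32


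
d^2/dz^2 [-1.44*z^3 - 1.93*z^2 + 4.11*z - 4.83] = -8.64*z - 3.86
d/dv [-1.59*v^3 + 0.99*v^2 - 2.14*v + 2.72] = -4.77*v^2 + 1.98*v - 2.14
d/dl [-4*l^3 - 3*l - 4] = -12*l^2 - 3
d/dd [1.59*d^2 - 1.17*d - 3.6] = 3.18*d - 1.17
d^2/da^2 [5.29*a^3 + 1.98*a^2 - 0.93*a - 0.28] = 31.74*a + 3.96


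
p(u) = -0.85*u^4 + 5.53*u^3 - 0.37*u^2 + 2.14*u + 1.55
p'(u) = -3.4*u^3 + 16.59*u^2 - 0.74*u + 2.14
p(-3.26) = -296.95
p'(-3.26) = 298.66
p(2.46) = 55.77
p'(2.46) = 50.10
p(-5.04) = -1275.06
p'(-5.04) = 862.56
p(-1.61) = -31.64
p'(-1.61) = 60.52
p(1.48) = 17.76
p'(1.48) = 26.36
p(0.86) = 6.17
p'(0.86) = 11.61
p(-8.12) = -6696.16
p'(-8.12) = 2922.32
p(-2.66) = -153.40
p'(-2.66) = 185.48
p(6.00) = 93.95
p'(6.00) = -139.46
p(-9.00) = -9655.90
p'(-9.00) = 3831.19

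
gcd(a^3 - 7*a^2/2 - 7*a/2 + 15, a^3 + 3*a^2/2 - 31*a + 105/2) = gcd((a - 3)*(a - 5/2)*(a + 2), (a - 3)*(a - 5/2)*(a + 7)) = a^2 - 11*a/2 + 15/2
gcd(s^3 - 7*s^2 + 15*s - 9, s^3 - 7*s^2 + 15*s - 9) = s^3 - 7*s^2 + 15*s - 9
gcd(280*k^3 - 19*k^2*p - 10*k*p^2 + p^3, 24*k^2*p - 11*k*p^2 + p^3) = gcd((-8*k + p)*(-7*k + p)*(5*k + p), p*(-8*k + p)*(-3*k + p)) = -8*k + p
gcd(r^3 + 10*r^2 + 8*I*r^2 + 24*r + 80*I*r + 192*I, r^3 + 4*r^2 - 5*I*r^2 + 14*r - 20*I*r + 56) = r + 4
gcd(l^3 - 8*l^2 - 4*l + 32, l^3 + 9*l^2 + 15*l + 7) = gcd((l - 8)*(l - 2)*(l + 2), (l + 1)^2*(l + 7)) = 1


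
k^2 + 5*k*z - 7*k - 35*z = (k - 7)*(k + 5*z)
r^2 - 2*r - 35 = (r - 7)*(r + 5)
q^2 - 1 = (q - 1)*(q + 1)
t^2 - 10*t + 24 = (t - 6)*(t - 4)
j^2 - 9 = (j - 3)*(j + 3)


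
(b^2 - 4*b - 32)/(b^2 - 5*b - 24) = (b + 4)/(b + 3)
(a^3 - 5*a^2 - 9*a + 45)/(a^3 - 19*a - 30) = (a - 3)/(a + 2)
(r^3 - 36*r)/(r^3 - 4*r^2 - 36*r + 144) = r/(r - 4)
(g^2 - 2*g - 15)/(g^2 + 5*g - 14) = (g^2 - 2*g - 15)/(g^2 + 5*g - 14)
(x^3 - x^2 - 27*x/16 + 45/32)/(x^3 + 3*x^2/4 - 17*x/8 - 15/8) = (x - 3/4)/(x + 1)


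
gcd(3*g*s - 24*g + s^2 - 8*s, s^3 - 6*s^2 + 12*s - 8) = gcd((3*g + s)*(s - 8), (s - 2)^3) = 1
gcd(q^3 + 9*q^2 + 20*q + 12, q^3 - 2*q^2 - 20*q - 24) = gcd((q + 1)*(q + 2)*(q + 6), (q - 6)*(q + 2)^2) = q + 2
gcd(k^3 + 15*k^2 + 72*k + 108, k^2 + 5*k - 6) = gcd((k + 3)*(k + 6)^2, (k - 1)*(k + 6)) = k + 6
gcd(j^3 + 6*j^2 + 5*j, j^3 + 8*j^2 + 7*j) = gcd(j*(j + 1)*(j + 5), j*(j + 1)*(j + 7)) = j^2 + j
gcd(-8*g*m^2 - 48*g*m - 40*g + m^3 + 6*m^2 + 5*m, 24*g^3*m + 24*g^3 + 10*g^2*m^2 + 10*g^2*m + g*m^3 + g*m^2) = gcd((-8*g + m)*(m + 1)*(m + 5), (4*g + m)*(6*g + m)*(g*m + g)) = m + 1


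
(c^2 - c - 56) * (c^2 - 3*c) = c^4 - 4*c^3 - 53*c^2 + 168*c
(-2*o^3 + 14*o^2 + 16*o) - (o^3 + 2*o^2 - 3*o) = -3*o^3 + 12*o^2 + 19*o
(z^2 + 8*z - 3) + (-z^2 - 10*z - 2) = -2*z - 5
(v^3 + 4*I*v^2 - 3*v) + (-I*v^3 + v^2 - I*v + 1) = v^3 - I*v^3 + v^2 + 4*I*v^2 - 3*v - I*v + 1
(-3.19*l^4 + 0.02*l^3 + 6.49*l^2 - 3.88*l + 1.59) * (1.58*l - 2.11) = -5.0402*l^5 + 6.7625*l^4 + 10.212*l^3 - 19.8243*l^2 + 10.699*l - 3.3549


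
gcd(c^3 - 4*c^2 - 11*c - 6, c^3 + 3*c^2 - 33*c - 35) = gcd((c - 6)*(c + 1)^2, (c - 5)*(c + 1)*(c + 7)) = c + 1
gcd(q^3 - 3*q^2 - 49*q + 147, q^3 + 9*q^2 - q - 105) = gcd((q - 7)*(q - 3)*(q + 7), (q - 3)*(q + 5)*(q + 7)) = q^2 + 4*q - 21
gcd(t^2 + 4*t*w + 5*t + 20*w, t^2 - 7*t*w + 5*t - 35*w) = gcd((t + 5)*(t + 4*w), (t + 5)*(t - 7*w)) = t + 5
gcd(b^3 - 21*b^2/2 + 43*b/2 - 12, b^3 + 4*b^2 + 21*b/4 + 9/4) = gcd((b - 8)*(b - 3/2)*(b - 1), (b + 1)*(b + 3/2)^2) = 1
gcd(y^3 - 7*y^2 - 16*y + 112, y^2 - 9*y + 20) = y - 4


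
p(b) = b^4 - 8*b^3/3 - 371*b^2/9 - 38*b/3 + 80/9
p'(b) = 4*b^3 - 8*b^2 - 742*b/9 - 38/3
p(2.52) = -287.16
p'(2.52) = -207.22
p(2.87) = -362.20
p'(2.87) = -220.62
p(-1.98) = -91.57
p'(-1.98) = 88.16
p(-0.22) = 9.71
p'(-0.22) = 5.04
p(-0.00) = 8.89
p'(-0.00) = -12.67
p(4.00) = -616.00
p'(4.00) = -214.44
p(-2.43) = -130.61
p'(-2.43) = 83.04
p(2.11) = -206.59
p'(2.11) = -184.67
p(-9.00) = 5288.89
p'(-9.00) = -2834.67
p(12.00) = 10048.89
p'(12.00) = 4758.00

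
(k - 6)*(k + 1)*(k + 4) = k^3 - k^2 - 26*k - 24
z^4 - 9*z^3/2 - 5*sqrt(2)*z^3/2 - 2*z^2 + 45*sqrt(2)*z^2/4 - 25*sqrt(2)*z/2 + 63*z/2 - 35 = (z - 5/2)*(z - 2)*(z - 7*sqrt(2)/2)*(z + sqrt(2))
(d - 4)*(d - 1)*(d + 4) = d^3 - d^2 - 16*d + 16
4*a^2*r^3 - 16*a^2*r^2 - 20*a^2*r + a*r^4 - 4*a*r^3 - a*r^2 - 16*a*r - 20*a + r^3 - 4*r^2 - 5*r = (4*a + r)*(r - 5)*(r + 1)*(a*r + 1)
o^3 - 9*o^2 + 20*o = o*(o - 5)*(o - 4)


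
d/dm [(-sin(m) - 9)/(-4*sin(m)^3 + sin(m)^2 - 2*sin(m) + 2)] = (-8*sin(m)^3 - 107*sin(m)^2 + 18*sin(m) - 20)*cos(m)/(4*sin(m)^3 - sin(m)^2 + 2*sin(m) - 2)^2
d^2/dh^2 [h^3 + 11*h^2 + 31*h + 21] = 6*h + 22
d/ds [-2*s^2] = -4*s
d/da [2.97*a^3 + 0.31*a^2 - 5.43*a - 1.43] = 8.91*a^2 + 0.62*a - 5.43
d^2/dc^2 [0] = 0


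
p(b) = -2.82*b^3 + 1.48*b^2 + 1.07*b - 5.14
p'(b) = -8.46*b^2 + 2.96*b + 1.07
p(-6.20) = 717.20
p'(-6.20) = -342.48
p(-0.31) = -5.25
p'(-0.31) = -0.66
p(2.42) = -33.85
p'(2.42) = -41.31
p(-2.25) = 32.07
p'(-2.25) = -48.42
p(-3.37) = 115.99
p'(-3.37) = -104.98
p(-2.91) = 73.77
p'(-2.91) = -79.18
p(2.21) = -25.99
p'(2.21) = -33.71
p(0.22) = -4.86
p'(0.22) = 1.31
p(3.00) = -64.75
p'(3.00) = -66.19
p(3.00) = -64.75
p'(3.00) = -66.19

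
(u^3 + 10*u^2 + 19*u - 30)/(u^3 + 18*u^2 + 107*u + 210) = (u - 1)/(u + 7)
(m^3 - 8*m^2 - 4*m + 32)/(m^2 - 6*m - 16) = m - 2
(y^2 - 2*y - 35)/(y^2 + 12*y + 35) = (y - 7)/(y + 7)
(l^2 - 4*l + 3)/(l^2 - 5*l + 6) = (l - 1)/(l - 2)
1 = 1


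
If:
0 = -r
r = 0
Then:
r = 0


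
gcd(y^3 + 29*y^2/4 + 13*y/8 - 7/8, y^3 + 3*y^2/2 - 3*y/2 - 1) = y + 1/2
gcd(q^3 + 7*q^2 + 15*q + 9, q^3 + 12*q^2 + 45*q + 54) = q^2 + 6*q + 9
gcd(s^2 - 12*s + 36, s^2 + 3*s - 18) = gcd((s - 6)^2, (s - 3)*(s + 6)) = 1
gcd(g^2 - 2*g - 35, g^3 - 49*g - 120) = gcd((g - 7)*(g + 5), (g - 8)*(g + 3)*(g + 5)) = g + 5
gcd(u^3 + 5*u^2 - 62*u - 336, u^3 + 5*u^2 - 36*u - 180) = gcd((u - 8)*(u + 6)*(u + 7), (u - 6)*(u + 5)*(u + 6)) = u + 6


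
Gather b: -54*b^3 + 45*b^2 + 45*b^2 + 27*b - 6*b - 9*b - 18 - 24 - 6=-54*b^3 + 90*b^2 + 12*b - 48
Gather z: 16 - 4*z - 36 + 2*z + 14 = -2*z - 6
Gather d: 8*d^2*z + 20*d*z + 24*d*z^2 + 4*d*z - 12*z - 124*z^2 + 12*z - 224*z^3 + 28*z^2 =8*d^2*z + d*(24*z^2 + 24*z) - 224*z^3 - 96*z^2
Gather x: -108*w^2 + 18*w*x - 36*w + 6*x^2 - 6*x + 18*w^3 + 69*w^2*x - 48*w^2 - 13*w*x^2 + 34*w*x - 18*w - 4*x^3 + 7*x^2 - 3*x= 18*w^3 - 156*w^2 - 54*w - 4*x^3 + x^2*(13 - 13*w) + x*(69*w^2 + 52*w - 9)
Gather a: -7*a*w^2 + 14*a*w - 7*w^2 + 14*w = a*(-7*w^2 + 14*w) - 7*w^2 + 14*w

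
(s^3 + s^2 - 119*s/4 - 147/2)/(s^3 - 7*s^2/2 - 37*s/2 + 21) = (s + 7/2)/(s - 1)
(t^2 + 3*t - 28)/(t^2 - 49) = (t - 4)/(t - 7)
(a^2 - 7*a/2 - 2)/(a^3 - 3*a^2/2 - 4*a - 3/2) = (a - 4)/(a^2 - 2*a - 3)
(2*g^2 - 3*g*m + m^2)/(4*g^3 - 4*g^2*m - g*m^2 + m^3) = 1/(2*g + m)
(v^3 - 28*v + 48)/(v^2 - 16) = (v^2 + 4*v - 12)/(v + 4)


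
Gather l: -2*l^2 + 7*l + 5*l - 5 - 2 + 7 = -2*l^2 + 12*l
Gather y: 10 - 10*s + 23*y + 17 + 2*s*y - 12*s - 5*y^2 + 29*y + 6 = -22*s - 5*y^2 + y*(2*s + 52) + 33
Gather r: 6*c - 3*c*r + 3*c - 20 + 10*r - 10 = 9*c + r*(10 - 3*c) - 30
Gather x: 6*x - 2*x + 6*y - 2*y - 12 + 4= 4*x + 4*y - 8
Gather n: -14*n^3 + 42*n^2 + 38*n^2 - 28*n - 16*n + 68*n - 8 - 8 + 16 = -14*n^3 + 80*n^2 + 24*n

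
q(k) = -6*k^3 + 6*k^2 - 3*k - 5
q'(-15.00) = -4233.00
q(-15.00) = 21640.00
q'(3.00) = -129.00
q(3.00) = -122.00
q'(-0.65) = -18.40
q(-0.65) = 1.13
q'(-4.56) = -432.00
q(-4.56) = 702.35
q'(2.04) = -53.43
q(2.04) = -37.09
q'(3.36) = -165.89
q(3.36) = -174.94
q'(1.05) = -10.24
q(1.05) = -8.48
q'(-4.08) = -351.60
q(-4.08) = 514.62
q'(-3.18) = -223.18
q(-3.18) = 258.16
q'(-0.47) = -12.62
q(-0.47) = -1.64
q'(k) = -18*k^2 + 12*k - 3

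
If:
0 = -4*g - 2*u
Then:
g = -u/2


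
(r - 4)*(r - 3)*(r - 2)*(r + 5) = r^4 - 4*r^3 - 19*r^2 + 106*r - 120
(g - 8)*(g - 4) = g^2 - 12*g + 32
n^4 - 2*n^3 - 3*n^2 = n^2*(n - 3)*(n + 1)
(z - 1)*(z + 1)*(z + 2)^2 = z^4 + 4*z^3 + 3*z^2 - 4*z - 4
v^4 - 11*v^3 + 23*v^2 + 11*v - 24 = (v - 8)*(v - 3)*(v - 1)*(v + 1)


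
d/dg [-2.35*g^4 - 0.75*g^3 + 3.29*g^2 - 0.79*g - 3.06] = -9.4*g^3 - 2.25*g^2 + 6.58*g - 0.79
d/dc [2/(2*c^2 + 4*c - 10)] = 2*(-c - 1)/(c^2 + 2*c - 5)^2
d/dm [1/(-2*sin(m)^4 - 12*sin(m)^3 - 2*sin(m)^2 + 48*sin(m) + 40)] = (2*sin(m)^3 + 9*sin(m)^2 + sin(m) - 12)*cos(m)/(sin(m)^4 + 6*sin(m)^3 + sin(m)^2 - 24*sin(m) - 20)^2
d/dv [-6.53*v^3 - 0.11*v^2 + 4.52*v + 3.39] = -19.59*v^2 - 0.22*v + 4.52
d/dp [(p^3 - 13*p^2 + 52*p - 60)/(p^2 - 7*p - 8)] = (p^4 - 14*p^3 + 15*p^2 + 328*p - 836)/(p^4 - 14*p^3 + 33*p^2 + 112*p + 64)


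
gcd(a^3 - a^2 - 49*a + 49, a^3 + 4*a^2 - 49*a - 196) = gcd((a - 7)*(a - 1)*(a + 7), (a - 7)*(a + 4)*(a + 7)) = a^2 - 49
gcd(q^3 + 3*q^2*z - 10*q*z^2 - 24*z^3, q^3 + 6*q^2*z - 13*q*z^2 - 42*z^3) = -q^2 + q*z + 6*z^2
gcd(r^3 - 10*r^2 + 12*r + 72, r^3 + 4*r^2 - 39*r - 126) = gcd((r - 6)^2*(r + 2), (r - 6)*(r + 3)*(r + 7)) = r - 6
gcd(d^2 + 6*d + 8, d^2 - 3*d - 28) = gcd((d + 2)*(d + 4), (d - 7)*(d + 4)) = d + 4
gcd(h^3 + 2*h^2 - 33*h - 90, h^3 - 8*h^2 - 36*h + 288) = h - 6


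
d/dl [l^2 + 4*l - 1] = 2*l + 4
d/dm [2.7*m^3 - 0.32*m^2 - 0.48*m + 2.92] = 8.1*m^2 - 0.64*m - 0.48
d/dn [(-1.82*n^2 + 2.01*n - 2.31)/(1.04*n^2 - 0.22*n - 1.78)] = (-1.69*n^2 + 11.284*n - 4.086)/(1.0816*n^4 - 0.4576*n^3 - 3.654*n^2 + 0.7832*n + 3.1684)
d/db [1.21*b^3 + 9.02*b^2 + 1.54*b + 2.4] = 3.63*b^2 + 18.04*b + 1.54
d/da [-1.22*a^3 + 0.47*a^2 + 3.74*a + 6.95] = -3.66*a^2 + 0.94*a + 3.74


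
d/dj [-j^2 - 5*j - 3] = -2*j - 5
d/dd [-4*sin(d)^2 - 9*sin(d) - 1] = -(8*sin(d) + 9)*cos(d)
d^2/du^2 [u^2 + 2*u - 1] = 2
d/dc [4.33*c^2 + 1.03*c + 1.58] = 8.66*c + 1.03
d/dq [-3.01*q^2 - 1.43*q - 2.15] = -6.02*q - 1.43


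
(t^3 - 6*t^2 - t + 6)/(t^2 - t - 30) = (t^2 - 1)/(t + 5)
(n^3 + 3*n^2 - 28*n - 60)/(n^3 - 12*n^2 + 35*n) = (n^2 + 8*n + 12)/(n*(n - 7))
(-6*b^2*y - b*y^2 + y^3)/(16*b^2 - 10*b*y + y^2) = y*(-6*b^2 - b*y + y^2)/(16*b^2 - 10*b*y + y^2)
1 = 1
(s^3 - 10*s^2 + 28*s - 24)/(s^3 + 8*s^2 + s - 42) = (s^2 - 8*s + 12)/(s^2 + 10*s + 21)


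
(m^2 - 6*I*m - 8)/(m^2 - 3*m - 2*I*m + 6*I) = (m - 4*I)/(m - 3)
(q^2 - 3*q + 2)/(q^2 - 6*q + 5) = (q - 2)/(q - 5)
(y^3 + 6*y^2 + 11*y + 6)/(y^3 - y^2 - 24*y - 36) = (y + 1)/(y - 6)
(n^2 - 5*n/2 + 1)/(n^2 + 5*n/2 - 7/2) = (2*n^2 - 5*n + 2)/(2*n^2 + 5*n - 7)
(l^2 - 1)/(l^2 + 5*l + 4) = (l - 1)/(l + 4)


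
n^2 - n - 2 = (n - 2)*(n + 1)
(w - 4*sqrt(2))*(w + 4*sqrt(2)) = w^2 - 32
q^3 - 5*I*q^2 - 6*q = q*(q - 3*I)*(q - 2*I)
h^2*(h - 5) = h^3 - 5*h^2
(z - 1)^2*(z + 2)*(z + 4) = z^4 + 4*z^3 - 3*z^2 - 10*z + 8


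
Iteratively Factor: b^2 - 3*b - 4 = (b + 1)*(b - 4)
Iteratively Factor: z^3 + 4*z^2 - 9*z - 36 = (z + 3)*(z^2 + z - 12) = (z + 3)*(z + 4)*(z - 3)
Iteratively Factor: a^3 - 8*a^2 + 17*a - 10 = (a - 1)*(a^2 - 7*a + 10) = (a - 2)*(a - 1)*(a - 5)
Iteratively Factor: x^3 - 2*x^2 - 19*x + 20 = (x - 1)*(x^2 - x - 20) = (x - 1)*(x + 4)*(x - 5)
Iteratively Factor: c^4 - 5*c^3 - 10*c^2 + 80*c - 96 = (c - 4)*(c^3 - c^2 - 14*c + 24) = (c - 4)*(c - 3)*(c^2 + 2*c - 8) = (c - 4)*(c - 3)*(c + 4)*(c - 2)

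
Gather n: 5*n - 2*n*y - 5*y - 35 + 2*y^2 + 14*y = n*(5 - 2*y) + 2*y^2 + 9*y - 35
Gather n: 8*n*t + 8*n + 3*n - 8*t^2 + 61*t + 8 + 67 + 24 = n*(8*t + 11) - 8*t^2 + 61*t + 99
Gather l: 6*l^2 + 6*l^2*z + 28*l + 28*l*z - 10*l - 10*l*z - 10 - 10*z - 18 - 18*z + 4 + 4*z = l^2*(6*z + 6) + l*(18*z + 18) - 24*z - 24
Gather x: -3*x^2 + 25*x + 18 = -3*x^2 + 25*x + 18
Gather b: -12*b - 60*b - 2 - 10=-72*b - 12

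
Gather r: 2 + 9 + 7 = 18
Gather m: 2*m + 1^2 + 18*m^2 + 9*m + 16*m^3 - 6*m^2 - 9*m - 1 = 16*m^3 + 12*m^2 + 2*m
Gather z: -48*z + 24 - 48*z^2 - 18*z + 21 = -48*z^2 - 66*z + 45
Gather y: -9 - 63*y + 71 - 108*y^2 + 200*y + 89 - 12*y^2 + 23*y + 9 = -120*y^2 + 160*y + 160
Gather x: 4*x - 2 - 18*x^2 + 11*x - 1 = -18*x^2 + 15*x - 3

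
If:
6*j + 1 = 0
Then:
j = -1/6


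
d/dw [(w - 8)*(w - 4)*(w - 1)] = 3*w^2 - 26*w + 44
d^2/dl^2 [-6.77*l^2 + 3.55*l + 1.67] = -13.5400000000000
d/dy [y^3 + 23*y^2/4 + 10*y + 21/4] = 3*y^2 + 23*y/2 + 10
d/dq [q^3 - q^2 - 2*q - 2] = 3*q^2 - 2*q - 2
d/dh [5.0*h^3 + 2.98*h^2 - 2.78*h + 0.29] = 15.0*h^2 + 5.96*h - 2.78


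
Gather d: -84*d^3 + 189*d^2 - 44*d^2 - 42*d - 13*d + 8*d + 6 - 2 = -84*d^3 + 145*d^2 - 47*d + 4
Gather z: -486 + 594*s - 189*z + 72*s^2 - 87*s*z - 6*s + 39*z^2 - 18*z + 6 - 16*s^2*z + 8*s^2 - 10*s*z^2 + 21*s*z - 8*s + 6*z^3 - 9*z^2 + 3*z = 80*s^2 + 580*s + 6*z^3 + z^2*(30 - 10*s) + z*(-16*s^2 - 66*s - 204) - 480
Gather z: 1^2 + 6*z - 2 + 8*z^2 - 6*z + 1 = 8*z^2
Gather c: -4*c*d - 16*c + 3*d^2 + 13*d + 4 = c*(-4*d - 16) + 3*d^2 + 13*d + 4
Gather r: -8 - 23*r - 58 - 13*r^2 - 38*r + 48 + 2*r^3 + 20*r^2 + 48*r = 2*r^3 + 7*r^2 - 13*r - 18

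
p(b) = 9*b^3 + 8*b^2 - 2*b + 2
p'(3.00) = 289.00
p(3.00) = 311.00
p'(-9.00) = 2041.00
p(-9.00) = -5893.00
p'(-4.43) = 456.99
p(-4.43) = -614.59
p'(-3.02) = 195.93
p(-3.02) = -166.89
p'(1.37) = 70.60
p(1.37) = 37.42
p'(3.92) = 475.61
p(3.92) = 659.22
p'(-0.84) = 3.61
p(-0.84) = 3.99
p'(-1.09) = 12.64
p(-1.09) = 2.03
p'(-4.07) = 380.13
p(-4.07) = -464.11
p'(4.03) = 500.98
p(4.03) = 712.92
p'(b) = 27*b^2 + 16*b - 2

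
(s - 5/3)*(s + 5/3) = s^2 - 25/9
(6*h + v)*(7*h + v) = 42*h^2 + 13*h*v + v^2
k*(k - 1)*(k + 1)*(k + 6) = k^4 + 6*k^3 - k^2 - 6*k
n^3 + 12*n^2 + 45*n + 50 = (n + 2)*(n + 5)^2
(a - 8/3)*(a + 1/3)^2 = a^3 - 2*a^2 - 5*a/3 - 8/27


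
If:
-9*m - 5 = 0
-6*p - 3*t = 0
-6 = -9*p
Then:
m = -5/9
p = 2/3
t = -4/3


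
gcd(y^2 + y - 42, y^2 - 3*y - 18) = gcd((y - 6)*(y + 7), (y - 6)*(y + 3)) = y - 6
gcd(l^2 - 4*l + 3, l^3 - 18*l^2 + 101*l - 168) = l - 3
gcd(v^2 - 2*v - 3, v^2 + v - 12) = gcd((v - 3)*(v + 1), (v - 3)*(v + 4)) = v - 3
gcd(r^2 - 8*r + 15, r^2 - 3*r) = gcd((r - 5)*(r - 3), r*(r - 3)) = r - 3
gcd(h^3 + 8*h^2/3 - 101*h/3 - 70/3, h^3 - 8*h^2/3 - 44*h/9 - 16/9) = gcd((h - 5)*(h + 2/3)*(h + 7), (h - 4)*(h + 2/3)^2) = h + 2/3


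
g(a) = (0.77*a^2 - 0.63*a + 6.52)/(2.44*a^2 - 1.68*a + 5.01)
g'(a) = (1.68 - 4.88*a)*(0.77*a^2 - 0.63*a + 6.52)/(2.44*a^2 - 1.68*a + 5.01)^2 + (1.54*a - 0.63)/(2.44*a^2 - 1.68*a + 5.01) = (0.243600000000001*a^2 - 24.1022*a + 7.7973)/(5.9536*a^4 - 8.1984*a^3 + 27.2712*a^2 - 16.8336*a + 25.1001)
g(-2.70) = 0.51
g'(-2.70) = 0.10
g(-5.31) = 0.38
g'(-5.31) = 0.02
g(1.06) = 1.13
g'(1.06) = -0.49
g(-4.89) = 0.39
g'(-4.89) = 0.03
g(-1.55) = 0.69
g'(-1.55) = 0.25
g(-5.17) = 0.38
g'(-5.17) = 0.02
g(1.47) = 0.93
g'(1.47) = -0.44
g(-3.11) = 0.47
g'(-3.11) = 0.07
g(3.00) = 0.53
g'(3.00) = -0.13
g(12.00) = 0.33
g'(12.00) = -0.00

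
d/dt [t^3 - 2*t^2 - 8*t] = 3*t^2 - 4*t - 8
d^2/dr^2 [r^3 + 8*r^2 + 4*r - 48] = 6*r + 16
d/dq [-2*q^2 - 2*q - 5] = -4*q - 2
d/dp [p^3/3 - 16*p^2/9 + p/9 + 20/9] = p^2 - 32*p/9 + 1/9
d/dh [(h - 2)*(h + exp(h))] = h + (h - 2)*(exp(h) + 1) + exp(h)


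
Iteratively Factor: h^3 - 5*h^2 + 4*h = (h - 4)*(h^2 - h) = (h - 4)*(h - 1)*(h)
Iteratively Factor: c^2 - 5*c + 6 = (c - 2)*(c - 3)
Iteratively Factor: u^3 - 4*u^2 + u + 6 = (u - 3)*(u^2 - u - 2) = (u - 3)*(u + 1)*(u - 2)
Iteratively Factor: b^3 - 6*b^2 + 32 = (b + 2)*(b^2 - 8*b + 16) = (b - 4)*(b + 2)*(b - 4)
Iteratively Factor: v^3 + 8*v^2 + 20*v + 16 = (v + 4)*(v^2 + 4*v + 4) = (v + 2)*(v + 4)*(v + 2)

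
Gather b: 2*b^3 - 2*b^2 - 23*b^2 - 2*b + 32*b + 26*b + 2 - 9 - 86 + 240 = 2*b^3 - 25*b^2 + 56*b + 147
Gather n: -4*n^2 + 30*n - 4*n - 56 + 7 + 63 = -4*n^2 + 26*n + 14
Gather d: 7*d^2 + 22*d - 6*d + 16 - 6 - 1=7*d^2 + 16*d + 9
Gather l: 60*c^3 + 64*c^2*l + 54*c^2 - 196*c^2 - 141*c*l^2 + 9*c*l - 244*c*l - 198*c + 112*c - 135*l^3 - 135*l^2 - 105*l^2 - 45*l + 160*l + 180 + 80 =60*c^3 - 142*c^2 - 86*c - 135*l^3 + l^2*(-141*c - 240) + l*(64*c^2 - 235*c + 115) + 260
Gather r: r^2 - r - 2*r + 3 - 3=r^2 - 3*r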